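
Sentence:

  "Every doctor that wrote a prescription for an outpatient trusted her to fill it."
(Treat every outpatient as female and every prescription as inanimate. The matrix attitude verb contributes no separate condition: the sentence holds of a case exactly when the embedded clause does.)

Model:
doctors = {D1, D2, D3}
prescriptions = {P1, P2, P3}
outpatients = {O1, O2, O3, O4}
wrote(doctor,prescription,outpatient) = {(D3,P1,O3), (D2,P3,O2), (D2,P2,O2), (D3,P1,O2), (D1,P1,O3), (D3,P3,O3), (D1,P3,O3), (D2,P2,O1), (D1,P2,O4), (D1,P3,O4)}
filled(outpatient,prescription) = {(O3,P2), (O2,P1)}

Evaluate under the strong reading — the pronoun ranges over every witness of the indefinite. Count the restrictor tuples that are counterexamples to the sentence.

9

"her" takes "an outpatient" as antecedent and "it" takes "a prescription"; both are donkey pronouns co-varying with the restrictor.
Strong reading: for every (d,p,o) with wrote(d,p,o), filled(o,p).
Restrictor triples: (D1,P1,O3)→filled(O3,P1) ✗  (D1,P2,O4)→filled(O4,P2) ✗  (D1,P3,O3)→filled(O3,P3) ✗  (D1,P3,O4)→filled(O4,P3) ✗  (D2,P2,O1)→filled(O1,P2) ✗  (D2,P2,O2)→filled(O2,P2) ✗  (D2,P3,O2)→filled(O2,P3) ✗  (D3,P1,O2)→filled(O2,P1) ✓  (D3,P1,O3)→filled(O3,P1) ✗  (D3,P3,O3)→filled(O3,P3) ✗
Counterexamples (restrictor triples failing the scope): 9.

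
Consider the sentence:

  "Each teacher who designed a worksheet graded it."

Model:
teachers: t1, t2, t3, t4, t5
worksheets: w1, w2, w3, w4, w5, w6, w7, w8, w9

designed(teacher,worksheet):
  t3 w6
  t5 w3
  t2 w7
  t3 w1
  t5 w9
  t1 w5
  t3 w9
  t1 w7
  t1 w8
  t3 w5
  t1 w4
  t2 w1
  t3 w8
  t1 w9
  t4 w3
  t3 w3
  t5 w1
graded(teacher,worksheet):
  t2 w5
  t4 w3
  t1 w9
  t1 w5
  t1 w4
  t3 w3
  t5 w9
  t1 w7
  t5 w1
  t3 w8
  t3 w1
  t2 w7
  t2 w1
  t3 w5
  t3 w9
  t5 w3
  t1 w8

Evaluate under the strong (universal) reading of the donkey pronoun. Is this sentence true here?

False

"it" takes "a worksheet" as antecedent — a donkey pronoun bound across the clause boundary.
Strong reading: for every (t,w) with designed(t,w), graded(t,w).
Restrictor pairs: (t1,w4) ✓  (t1,w5) ✓  (t1,w7) ✓  (t1,w8) ✓  (t1,w9) ✓  (t2,w1) ✓  (t2,w7) ✓  (t3,w1) ✓  (t3,w3) ✓  (t3,w5) ✓  (t3,w6) ✗  (t3,w8) ✓  (t3,w9) ✓  (t4,w3) ✓  (t5,w1) ✓  (t5,w3) ✓  (t5,w9) ✓
Counterexample: (t3,w6) is in designed but fails the scope.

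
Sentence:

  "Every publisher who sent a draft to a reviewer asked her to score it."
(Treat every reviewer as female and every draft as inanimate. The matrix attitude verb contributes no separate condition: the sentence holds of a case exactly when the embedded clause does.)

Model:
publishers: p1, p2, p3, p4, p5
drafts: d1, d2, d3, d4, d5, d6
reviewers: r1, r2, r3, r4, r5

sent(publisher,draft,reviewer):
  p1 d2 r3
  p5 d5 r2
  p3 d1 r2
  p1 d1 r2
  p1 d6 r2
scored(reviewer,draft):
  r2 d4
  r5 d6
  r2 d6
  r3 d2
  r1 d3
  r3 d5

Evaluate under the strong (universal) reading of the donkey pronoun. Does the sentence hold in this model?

"her" takes "a reviewer" as antecedent and "it" takes "a draft"; both are donkey pronouns co-varying with the restrictor.
Strong reading: for every (p,d,r) with sent(p,d,r), scored(r,d).
Restrictor triples: (p1,d1,r2)→scored(r2,d1) ✗  (p1,d2,r3)→scored(r3,d2) ✓  (p1,d6,r2)→scored(r2,d6) ✓  (p3,d1,r2)→scored(r2,d1) ✗  (p5,d5,r2)→scored(r2,d5) ✗
Counterexample: (p1,d1,r2) — scored(r2,d1) does not hold.

False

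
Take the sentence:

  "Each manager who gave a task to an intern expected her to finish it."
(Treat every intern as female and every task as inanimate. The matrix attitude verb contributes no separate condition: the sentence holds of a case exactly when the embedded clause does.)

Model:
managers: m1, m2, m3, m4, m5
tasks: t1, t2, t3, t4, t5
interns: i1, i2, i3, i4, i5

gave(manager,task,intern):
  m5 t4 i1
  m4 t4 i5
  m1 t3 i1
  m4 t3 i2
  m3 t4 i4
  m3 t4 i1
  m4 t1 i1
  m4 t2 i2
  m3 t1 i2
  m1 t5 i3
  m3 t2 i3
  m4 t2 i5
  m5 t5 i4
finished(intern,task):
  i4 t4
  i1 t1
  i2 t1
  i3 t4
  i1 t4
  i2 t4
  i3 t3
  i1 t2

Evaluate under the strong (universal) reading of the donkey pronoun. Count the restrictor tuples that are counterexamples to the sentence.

"her" takes "an intern" as antecedent and "it" takes "a task"; both are donkey pronouns co-varying with the restrictor.
Strong reading: for every (m,t,i) with gave(m,t,i), finished(i,t).
Restrictor triples: (m1,t3,i1)→finished(i1,t3) ✗  (m1,t5,i3)→finished(i3,t5) ✗  (m3,t1,i2)→finished(i2,t1) ✓  (m3,t2,i3)→finished(i3,t2) ✗  (m3,t4,i1)→finished(i1,t4) ✓  (m3,t4,i4)→finished(i4,t4) ✓  (m4,t1,i1)→finished(i1,t1) ✓  (m4,t2,i2)→finished(i2,t2) ✗  (m4,t2,i5)→finished(i5,t2) ✗  (m4,t3,i2)→finished(i2,t3) ✗  (m4,t4,i5)→finished(i5,t4) ✗  (m5,t4,i1)→finished(i1,t4) ✓  (m5,t5,i4)→finished(i4,t5) ✗
Counterexamples (restrictor triples failing the scope): 8.

8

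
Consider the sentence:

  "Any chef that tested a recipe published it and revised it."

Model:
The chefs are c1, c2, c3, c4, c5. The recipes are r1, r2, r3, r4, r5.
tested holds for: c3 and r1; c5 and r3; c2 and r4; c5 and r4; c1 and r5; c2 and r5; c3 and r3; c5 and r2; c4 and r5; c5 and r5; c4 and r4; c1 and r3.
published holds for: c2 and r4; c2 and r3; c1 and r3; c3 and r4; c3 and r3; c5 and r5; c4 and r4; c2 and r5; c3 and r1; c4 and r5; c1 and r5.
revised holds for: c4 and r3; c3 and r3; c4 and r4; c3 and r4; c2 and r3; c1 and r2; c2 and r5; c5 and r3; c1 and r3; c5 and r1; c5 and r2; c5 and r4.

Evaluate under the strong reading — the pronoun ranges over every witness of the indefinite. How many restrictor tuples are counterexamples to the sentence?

8

"it" takes "a recipe" as antecedent — a donkey pronoun bound across the clause boundary.
Strong reading: for every (c,r) with tested(c,r), published(c,r) ∧ revised(c,r).
Restrictor pairs: (c1,r3) ✓  (c1,r5) ✗  (c2,r4) ✗  (c2,r5) ✓  (c3,r1) ✗  (c3,r3) ✓  (c4,r4) ✓  (c4,r5) ✗  (c5,r2) ✗  (c5,r3) ✗  (c5,r4) ✗  (c5,r5) ✗
Counterexamples (restrictor pairs failing the scope): 8.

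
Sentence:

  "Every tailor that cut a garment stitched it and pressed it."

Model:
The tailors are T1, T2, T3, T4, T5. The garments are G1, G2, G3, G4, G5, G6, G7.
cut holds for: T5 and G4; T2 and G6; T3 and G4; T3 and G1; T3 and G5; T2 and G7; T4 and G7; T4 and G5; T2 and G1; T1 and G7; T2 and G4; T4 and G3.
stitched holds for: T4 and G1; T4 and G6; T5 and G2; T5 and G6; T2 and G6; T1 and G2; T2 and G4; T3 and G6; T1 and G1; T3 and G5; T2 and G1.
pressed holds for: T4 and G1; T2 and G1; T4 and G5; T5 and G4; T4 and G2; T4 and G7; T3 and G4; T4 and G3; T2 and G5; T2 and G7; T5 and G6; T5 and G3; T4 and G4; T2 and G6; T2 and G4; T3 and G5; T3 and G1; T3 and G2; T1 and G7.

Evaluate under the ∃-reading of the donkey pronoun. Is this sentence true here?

False

"it" takes "a garment" as antecedent — a donkey pronoun bound across the clause boundary.
Weak reading: every tailor t with some cut-garment has at least one cut-garment g such that stitched(t,g) ∧ pressed(t,g).
Per tailor: T1:✗  T2:✓  T3:✓  T4:✗  T5:✗
T1 has no witness among its cut-garments.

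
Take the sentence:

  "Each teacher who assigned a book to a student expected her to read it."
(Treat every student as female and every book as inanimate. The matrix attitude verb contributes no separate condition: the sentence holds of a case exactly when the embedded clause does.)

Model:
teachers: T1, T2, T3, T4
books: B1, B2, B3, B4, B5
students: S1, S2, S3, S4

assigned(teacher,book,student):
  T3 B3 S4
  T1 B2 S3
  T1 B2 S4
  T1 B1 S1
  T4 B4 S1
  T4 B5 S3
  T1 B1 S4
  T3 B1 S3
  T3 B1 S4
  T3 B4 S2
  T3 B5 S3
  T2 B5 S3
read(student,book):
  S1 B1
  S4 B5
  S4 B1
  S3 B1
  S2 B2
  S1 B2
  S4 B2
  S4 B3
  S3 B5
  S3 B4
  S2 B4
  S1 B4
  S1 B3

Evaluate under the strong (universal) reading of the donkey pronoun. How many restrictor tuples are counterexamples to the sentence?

"her" takes "a student" as antecedent and "it" takes "a book"; both are donkey pronouns co-varying with the restrictor.
Strong reading: for every (t,b,s) with assigned(t,b,s), read(s,b).
Restrictor triples: (T1,B1,S1)→read(S1,B1) ✓  (T1,B1,S4)→read(S4,B1) ✓  (T1,B2,S3)→read(S3,B2) ✗  (T1,B2,S4)→read(S4,B2) ✓  (T2,B5,S3)→read(S3,B5) ✓  (T3,B1,S3)→read(S3,B1) ✓  (T3,B1,S4)→read(S4,B1) ✓  (T3,B3,S4)→read(S4,B3) ✓  (T3,B4,S2)→read(S2,B4) ✓  (T3,B5,S3)→read(S3,B5) ✓  (T4,B4,S1)→read(S1,B4) ✓  (T4,B5,S3)→read(S3,B5) ✓
Counterexamples (restrictor triples failing the scope): 1.

1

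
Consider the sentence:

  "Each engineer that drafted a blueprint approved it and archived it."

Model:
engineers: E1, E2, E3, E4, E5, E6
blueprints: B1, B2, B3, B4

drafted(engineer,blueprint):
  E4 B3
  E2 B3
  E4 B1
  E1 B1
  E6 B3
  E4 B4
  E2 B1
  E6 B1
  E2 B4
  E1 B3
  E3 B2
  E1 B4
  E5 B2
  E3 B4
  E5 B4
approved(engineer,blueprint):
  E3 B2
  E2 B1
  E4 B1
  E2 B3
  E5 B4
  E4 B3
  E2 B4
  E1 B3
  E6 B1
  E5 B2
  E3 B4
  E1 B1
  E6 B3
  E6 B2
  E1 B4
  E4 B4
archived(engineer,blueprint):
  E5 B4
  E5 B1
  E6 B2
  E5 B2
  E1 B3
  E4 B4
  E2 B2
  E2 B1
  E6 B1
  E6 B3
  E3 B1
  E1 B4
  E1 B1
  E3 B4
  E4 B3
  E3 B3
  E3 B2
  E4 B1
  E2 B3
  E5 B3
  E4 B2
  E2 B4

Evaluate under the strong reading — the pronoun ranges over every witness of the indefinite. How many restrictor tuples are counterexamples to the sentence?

0

"it" takes "a blueprint" as antecedent — a donkey pronoun bound across the clause boundary.
Strong reading: for every (e,b) with drafted(e,b), approved(e,b) ∧ archived(e,b).
Restrictor pairs: (E1,B1) ✓  (E1,B3) ✓  (E1,B4) ✓  (E2,B1) ✓  (E2,B3) ✓  (E2,B4) ✓  (E3,B2) ✓  (E3,B4) ✓  (E4,B1) ✓  (E4,B3) ✓  (E4,B4) ✓  (E5,B2) ✓  (E5,B4) ✓  (E6,B1) ✓  (E6,B3) ✓
Counterexamples (restrictor pairs failing the scope): 0.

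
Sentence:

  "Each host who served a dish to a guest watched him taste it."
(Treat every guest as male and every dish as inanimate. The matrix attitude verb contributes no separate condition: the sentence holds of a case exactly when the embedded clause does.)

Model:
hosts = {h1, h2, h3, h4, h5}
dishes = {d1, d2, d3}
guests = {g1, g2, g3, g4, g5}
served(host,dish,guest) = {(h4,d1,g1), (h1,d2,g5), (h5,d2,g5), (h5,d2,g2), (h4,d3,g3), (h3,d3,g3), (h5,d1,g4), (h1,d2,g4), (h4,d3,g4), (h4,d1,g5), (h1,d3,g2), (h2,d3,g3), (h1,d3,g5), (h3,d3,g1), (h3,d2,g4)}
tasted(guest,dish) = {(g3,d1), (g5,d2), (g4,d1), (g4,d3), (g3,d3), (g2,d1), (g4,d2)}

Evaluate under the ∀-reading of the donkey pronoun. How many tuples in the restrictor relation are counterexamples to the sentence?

"him" takes "a guest" as antecedent and "it" takes "a dish"; both are donkey pronouns co-varying with the restrictor.
Strong reading: for every (h,d,g) with served(h,d,g), tasted(g,d).
Restrictor triples: (h1,d2,g4)→tasted(g4,d2) ✓  (h1,d2,g5)→tasted(g5,d2) ✓  (h1,d3,g2)→tasted(g2,d3) ✗  (h1,d3,g5)→tasted(g5,d3) ✗  (h2,d3,g3)→tasted(g3,d3) ✓  (h3,d2,g4)→tasted(g4,d2) ✓  (h3,d3,g1)→tasted(g1,d3) ✗  (h3,d3,g3)→tasted(g3,d3) ✓  (h4,d1,g1)→tasted(g1,d1) ✗  (h4,d1,g5)→tasted(g5,d1) ✗  (h4,d3,g3)→tasted(g3,d3) ✓  (h4,d3,g4)→tasted(g4,d3) ✓  (h5,d1,g4)→tasted(g4,d1) ✓  (h5,d2,g2)→tasted(g2,d2) ✗  (h5,d2,g5)→tasted(g5,d2) ✓
Counterexamples (restrictor triples failing the scope): 6.

6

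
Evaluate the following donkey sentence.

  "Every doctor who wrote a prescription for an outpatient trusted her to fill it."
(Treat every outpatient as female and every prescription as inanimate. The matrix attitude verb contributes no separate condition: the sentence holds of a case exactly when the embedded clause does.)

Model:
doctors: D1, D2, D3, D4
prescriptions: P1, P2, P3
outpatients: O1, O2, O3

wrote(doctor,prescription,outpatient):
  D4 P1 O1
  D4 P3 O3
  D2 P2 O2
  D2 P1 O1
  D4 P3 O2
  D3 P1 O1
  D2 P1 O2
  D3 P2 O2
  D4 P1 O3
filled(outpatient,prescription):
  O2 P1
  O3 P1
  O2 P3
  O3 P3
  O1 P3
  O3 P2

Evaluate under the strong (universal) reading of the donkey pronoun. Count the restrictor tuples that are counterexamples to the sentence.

"her" takes "an outpatient" as antecedent and "it" takes "a prescription"; both are donkey pronouns co-varying with the restrictor.
Strong reading: for every (d,p,o) with wrote(d,p,o), filled(o,p).
Restrictor triples: (D2,P1,O1)→filled(O1,P1) ✗  (D2,P1,O2)→filled(O2,P1) ✓  (D2,P2,O2)→filled(O2,P2) ✗  (D3,P1,O1)→filled(O1,P1) ✗  (D3,P2,O2)→filled(O2,P2) ✗  (D4,P1,O1)→filled(O1,P1) ✗  (D4,P1,O3)→filled(O3,P1) ✓  (D4,P3,O2)→filled(O2,P3) ✓  (D4,P3,O3)→filled(O3,P3) ✓
Counterexamples (restrictor triples failing the scope): 5.

5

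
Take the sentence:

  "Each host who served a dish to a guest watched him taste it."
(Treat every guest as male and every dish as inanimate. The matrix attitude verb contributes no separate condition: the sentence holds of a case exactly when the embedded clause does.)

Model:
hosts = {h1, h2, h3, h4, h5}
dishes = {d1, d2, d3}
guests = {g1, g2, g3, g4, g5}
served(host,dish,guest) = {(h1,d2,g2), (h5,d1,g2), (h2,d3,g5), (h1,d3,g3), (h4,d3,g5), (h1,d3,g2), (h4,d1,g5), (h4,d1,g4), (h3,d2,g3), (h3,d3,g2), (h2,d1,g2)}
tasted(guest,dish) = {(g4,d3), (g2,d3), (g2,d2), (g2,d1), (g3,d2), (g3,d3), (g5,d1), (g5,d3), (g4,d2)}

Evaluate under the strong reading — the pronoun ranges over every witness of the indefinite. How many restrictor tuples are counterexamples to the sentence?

1

"him" takes "a guest" as antecedent and "it" takes "a dish"; both are donkey pronouns co-varying with the restrictor.
Strong reading: for every (h,d,g) with served(h,d,g), tasted(g,d).
Restrictor triples: (h1,d2,g2)→tasted(g2,d2) ✓  (h1,d3,g2)→tasted(g2,d3) ✓  (h1,d3,g3)→tasted(g3,d3) ✓  (h2,d1,g2)→tasted(g2,d1) ✓  (h2,d3,g5)→tasted(g5,d3) ✓  (h3,d2,g3)→tasted(g3,d2) ✓  (h3,d3,g2)→tasted(g2,d3) ✓  (h4,d1,g4)→tasted(g4,d1) ✗  (h4,d1,g5)→tasted(g5,d1) ✓  (h4,d3,g5)→tasted(g5,d3) ✓  (h5,d1,g2)→tasted(g2,d1) ✓
Counterexamples (restrictor triples failing the scope): 1.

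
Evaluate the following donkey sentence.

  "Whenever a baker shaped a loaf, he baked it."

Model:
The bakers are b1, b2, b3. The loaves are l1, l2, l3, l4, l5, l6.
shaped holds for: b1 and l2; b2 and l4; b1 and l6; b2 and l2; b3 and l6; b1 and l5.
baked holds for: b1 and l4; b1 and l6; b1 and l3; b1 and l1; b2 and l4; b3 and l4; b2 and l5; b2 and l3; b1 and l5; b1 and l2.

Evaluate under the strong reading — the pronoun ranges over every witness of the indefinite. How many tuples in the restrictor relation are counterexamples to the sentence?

2

"it" takes "a loaf" as antecedent — a donkey pronoun bound across the clause boundary.
Strong reading: for every (b,l) with shaped(b,l), baked(b,l).
Restrictor pairs: (b1,l2) ✓  (b1,l5) ✓  (b1,l6) ✓  (b2,l2) ✗  (b2,l4) ✓  (b3,l6) ✗
Counterexamples (restrictor pairs failing the scope): 2.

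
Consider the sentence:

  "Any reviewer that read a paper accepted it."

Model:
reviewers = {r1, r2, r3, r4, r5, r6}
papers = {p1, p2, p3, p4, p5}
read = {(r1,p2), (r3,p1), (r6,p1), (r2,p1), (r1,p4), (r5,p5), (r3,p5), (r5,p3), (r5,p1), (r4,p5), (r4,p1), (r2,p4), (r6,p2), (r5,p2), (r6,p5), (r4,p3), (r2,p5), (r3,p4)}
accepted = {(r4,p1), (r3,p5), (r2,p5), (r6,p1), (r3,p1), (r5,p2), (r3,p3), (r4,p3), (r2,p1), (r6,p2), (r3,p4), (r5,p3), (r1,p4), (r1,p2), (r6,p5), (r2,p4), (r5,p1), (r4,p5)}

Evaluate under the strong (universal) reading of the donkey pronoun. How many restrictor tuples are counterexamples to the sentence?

1

"it" takes "a paper" as antecedent — a donkey pronoun bound across the clause boundary.
Strong reading: for every (r,p) with read(r,p), accepted(r,p).
Restrictor pairs: (r1,p2) ✓  (r1,p4) ✓  (r2,p1) ✓  (r2,p4) ✓  (r2,p5) ✓  (r3,p1) ✓  (r3,p4) ✓  (r3,p5) ✓  (r4,p1) ✓  (r4,p3) ✓  (r4,p5) ✓  (r5,p1) ✓  (r5,p2) ✓  (r5,p3) ✓  (r5,p5) ✗  (r6,p1) ✓  (r6,p2) ✓  (r6,p5) ✓
Counterexamples (restrictor pairs failing the scope): 1.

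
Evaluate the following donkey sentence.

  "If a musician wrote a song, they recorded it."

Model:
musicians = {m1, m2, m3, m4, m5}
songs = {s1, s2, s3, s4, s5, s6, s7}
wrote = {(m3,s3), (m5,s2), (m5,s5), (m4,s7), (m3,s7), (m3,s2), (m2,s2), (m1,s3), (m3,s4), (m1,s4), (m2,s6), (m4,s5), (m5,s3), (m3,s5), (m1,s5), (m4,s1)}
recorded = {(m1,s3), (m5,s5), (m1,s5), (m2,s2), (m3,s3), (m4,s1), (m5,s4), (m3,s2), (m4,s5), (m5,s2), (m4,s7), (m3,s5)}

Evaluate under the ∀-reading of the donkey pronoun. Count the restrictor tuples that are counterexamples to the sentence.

5

"it" takes "a song" as antecedent — a donkey pronoun bound across the clause boundary.
Strong reading: for every (m,s) with wrote(m,s), recorded(m,s).
Restrictor pairs: (m1,s3) ✓  (m1,s4) ✗  (m1,s5) ✓  (m2,s2) ✓  (m2,s6) ✗  (m3,s2) ✓  (m3,s3) ✓  (m3,s4) ✗  (m3,s5) ✓  (m3,s7) ✗  (m4,s1) ✓  (m4,s5) ✓  (m4,s7) ✓  (m5,s2) ✓  (m5,s3) ✗  (m5,s5) ✓
Counterexamples (restrictor pairs failing the scope): 5.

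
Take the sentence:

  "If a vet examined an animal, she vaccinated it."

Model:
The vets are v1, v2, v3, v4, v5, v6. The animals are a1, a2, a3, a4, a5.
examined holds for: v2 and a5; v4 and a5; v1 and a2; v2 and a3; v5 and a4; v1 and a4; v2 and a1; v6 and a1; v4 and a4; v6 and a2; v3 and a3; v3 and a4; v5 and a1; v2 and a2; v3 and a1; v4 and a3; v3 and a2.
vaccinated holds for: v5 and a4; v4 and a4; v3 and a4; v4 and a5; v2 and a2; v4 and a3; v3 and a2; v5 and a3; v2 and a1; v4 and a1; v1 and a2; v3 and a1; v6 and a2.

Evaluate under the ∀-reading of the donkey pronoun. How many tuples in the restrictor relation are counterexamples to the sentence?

"it" takes "an animal" as antecedent — a donkey pronoun bound across the clause boundary.
Strong reading: for every (v,a) with examined(v,a), vaccinated(v,a).
Restrictor pairs: (v1,a2) ✓  (v1,a4) ✗  (v2,a1) ✓  (v2,a2) ✓  (v2,a3) ✗  (v2,a5) ✗  (v3,a1) ✓  (v3,a2) ✓  (v3,a3) ✗  (v3,a4) ✓  (v4,a3) ✓  (v4,a4) ✓  (v4,a5) ✓  (v5,a1) ✗  (v5,a4) ✓  (v6,a1) ✗  (v6,a2) ✓
Counterexamples (restrictor pairs failing the scope): 6.

6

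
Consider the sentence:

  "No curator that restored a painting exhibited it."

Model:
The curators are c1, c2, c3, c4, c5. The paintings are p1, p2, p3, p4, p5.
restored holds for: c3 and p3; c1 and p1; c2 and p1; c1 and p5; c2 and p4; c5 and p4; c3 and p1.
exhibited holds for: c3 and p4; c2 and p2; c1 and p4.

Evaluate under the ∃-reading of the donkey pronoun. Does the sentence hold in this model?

True

"it" takes "a painting" as antecedent — a donkey pronoun bound across the clause boundary.
Truth condition: for no (c,p) with restored(c,p) does exhibited(c,p) hold.
Restrictor pairs — does the scope hold? (c1,p1):fails  (c1,p5):fails  (c2,p1):fails  (c2,p4):fails  (c3,p1):fails  (c3,p3):fails  (c5,p4):fails
Scope holds for no restrictor pair, so the sentence is true.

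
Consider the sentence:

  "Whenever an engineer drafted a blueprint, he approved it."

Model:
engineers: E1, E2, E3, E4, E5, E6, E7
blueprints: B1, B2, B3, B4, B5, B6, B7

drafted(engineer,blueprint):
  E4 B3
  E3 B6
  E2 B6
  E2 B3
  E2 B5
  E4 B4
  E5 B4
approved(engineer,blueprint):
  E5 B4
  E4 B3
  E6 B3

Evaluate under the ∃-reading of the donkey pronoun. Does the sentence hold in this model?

False

"it" takes "a blueprint" as antecedent — a donkey pronoun bound across the clause boundary.
Weak reading: every engineer e with some drafted-blueprint has at least one drafted-blueprint b such that approved(e,b).
Per engineer: E2:✗  E3:✗  E4:✓  E5:✓
E2 has no witness among its drafted-blueprints.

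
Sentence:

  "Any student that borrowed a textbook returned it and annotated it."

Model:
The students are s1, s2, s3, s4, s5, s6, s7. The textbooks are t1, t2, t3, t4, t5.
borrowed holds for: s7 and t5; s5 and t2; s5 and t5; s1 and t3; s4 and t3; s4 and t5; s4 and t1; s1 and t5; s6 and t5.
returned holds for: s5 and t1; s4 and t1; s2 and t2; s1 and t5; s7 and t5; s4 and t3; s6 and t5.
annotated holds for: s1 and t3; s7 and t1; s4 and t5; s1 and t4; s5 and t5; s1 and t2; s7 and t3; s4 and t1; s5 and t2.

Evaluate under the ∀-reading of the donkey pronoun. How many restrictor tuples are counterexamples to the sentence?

"it" takes "a textbook" as antecedent — a donkey pronoun bound across the clause boundary.
Strong reading: for every (s,t) with borrowed(s,t), returned(s,t) ∧ annotated(s,t).
Restrictor pairs: (s1,t3) ✗  (s1,t5) ✗  (s4,t1) ✓  (s4,t3) ✗  (s4,t5) ✗  (s5,t2) ✗  (s5,t5) ✗  (s6,t5) ✗  (s7,t5) ✗
Counterexamples (restrictor pairs failing the scope): 8.

8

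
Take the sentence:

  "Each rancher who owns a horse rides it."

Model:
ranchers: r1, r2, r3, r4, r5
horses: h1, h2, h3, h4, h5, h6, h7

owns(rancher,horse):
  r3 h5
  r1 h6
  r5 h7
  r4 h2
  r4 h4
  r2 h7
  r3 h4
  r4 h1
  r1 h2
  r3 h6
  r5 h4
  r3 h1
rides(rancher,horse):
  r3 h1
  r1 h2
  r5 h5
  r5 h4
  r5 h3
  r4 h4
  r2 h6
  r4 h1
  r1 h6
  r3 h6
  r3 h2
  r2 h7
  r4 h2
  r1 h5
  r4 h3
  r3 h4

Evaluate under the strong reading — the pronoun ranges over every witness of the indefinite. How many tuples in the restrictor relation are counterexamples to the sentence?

"it" takes "a horse" as antecedent — a donkey pronoun bound across the clause boundary.
Strong reading: for every (r,h) with owns(r,h), rides(r,h).
Restrictor pairs: (r1,h2) ✓  (r1,h6) ✓  (r2,h7) ✓  (r3,h1) ✓  (r3,h4) ✓  (r3,h5) ✗  (r3,h6) ✓  (r4,h1) ✓  (r4,h2) ✓  (r4,h4) ✓  (r5,h4) ✓  (r5,h7) ✗
Counterexamples (restrictor pairs failing the scope): 2.

2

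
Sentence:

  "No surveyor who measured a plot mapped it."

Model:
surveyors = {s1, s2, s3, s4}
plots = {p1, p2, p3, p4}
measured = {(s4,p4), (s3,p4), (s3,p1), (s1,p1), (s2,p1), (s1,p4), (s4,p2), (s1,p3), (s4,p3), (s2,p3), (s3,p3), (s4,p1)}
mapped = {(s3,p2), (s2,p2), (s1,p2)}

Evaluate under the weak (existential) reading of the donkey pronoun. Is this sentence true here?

True

"it" takes "a plot" as antecedent — a donkey pronoun bound across the clause boundary.
Truth condition: for no (s,p) with measured(s,p) does mapped(s,p) hold.
Restrictor pairs — does the scope hold? (s1,p1):fails  (s1,p3):fails  (s1,p4):fails  (s2,p1):fails  (s2,p3):fails  (s3,p1):fails  (s3,p3):fails  (s3,p4):fails  (s4,p1):fails  (s4,p2):fails  (s4,p3):fails  (s4,p4):fails
Scope holds for no restrictor pair, so the sentence is true.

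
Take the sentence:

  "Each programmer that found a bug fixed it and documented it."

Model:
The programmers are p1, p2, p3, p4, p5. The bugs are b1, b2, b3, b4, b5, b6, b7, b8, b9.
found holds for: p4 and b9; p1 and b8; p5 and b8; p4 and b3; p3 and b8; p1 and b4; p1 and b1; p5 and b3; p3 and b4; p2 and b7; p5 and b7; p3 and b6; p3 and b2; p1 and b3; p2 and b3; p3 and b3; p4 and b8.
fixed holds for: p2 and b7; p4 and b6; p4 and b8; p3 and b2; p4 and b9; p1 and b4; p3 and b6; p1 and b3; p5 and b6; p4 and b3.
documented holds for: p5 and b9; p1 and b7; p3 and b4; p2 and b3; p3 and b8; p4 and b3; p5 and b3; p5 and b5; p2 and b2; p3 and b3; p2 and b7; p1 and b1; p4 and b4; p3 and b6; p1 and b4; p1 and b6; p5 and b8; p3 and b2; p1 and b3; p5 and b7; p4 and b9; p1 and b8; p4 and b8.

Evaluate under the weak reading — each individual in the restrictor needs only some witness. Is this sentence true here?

False

"it" takes "a bug" as antecedent — a donkey pronoun bound across the clause boundary.
Weak reading: every programmer p with some found-bug has at least one found-bug b such that fixed(p,b) ∧ documented(p,b).
Per programmer: p1:✓  p2:✓  p3:✓  p4:✓  p5:✗
p5 has no witness among its found-bugs.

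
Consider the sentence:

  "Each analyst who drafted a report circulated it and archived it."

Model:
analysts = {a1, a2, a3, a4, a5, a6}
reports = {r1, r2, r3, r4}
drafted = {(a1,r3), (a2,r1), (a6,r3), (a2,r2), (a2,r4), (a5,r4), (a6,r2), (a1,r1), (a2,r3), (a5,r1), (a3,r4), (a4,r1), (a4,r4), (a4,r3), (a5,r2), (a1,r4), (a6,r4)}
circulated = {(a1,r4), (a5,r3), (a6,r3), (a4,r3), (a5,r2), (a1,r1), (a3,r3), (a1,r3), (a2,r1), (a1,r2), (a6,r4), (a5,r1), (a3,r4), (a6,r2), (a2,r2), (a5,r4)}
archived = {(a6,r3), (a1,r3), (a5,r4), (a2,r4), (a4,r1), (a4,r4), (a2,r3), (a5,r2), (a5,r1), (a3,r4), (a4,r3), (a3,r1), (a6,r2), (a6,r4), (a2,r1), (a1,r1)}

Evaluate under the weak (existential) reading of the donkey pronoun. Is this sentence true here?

"it" takes "a report" as antecedent — a donkey pronoun bound across the clause boundary.
Weak reading: every analyst a with some drafted-report has at least one drafted-report r such that circulated(a,r) ∧ archived(a,r).
Per analyst: a1:✓  a2:✓  a3:✓  a4:✓  a5:✓  a6:✓
Every analyst in the restrictor has a witness.

True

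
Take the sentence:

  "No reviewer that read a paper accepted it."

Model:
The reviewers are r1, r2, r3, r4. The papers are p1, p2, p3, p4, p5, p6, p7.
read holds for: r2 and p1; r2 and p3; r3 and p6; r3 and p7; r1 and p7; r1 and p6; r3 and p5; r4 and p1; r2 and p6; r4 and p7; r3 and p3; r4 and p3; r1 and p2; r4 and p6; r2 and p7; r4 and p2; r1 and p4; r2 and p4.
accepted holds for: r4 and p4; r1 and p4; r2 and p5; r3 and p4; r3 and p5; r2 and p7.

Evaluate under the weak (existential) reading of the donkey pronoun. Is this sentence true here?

"it" takes "a paper" as antecedent — a donkey pronoun bound across the clause boundary.
Truth condition: for no (r,p) with read(r,p) does accepted(r,p) hold.
Restrictor pairs — does the scope hold? (r1,p2):fails  (r1,p4):holds  (r1,p6):fails  (r1,p7):fails  (r2,p1):fails  (r2,p3):fails  (r2,p4):fails  (r2,p6):fails  (r2,p7):holds  (r3,p3):fails  (r3,p5):holds  (r3,p6):fails  (r3,p7):fails  (r4,p1):fails  (r4,p2):fails  (r4,p3):fails  (r4,p6):fails  (r4,p7):fails
Scope holds for 3 pair(s), so the sentence is false.

False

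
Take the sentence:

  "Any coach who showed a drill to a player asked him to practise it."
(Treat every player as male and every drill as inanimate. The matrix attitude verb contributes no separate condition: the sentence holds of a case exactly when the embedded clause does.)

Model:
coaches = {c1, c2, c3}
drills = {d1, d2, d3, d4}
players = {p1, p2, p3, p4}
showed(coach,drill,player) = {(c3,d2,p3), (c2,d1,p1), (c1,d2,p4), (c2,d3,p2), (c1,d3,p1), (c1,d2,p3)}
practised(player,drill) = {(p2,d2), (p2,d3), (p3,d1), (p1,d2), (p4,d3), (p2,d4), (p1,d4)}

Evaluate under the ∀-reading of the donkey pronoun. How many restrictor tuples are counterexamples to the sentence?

5

"him" takes "a player" as antecedent and "it" takes "a drill"; both are donkey pronouns co-varying with the restrictor.
Strong reading: for every (c,d,p) with showed(c,d,p), practised(p,d).
Restrictor triples: (c1,d2,p3)→practised(p3,d2) ✗  (c1,d2,p4)→practised(p4,d2) ✗  (c1,d3,p1)→practised(p1,d3) ✗  (c2,d1,p1)→practised(p1,d1) ✗  (c2,d3,p2)→practised(p2,d3) ✓  (c3,d2,p3)→practised(p3,d2) ✗
Counterexamples (restrictor triples failing the scope): 5.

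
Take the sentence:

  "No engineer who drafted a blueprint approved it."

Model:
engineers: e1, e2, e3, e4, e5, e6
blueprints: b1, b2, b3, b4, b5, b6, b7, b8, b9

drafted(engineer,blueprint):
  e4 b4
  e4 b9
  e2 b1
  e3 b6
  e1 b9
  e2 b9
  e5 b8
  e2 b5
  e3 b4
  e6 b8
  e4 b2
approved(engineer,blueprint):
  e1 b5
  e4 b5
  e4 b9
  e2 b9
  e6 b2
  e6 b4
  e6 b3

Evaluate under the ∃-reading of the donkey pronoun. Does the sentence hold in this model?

False

"it" takes "a blueprint" as antecedent — a donkey pronoun bound across the clause boundary.
Truth condition: for no (e,b) with drafted(e,b) does approved(e,b) hold.
Restrictor pairs — does the scope hold? (e1,b9):fails  (e2,b1):fails  (e2,b5):fails  (e2,b9):holds  (e3,b4):fails  (e3,b6):fails  (e4,b2):fails  (e4,b4):fails  (e4,b9):holds  (e5,b8):fails  (e6,b8):fails
Scope holds for 2 pair(s), so the sentence is false.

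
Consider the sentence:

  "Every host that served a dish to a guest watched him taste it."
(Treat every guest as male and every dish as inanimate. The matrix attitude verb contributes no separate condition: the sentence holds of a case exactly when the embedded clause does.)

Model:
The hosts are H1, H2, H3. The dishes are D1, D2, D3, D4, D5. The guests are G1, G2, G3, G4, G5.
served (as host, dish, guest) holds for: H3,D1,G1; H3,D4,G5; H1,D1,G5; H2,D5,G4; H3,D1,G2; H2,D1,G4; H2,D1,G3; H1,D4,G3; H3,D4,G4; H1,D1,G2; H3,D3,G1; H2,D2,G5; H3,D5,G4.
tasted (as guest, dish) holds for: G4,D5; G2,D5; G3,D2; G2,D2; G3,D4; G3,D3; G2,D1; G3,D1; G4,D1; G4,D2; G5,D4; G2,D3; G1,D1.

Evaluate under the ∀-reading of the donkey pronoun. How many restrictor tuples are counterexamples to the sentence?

"him" takes "a guest" as antecedent and "it" takes "a dish"; both are donkey pronouns co-varying with the restrictor.
Strong reading: for every (h,d,g) with served(h,d,g), tasted(g,d).
Restrictor triples: (H1,D1,G2)→tasted(G2,D1) ✓  (H1,D1,G5)→tasted(G5,D1) ✗  (H1,D4,G3)→tasted(G3,D4) ✓  (H2,D1,G3)→tasted(G3,D1) ✓  (H2,D1,G4)→tasted(G4,D1) ✓  (H2,D2,G5)→tasted(G5,D2) ✗  (H2,D5,G4)→tasted(G4,D5) ✓  (H3,D1,G1)→tasted(G1,D1) ✓  (H3,D1,G2)→tasted(G2,D1) ✓  (H3,D3,G1)→tasted(G1,D3) ✗  (H3,D4,G4)→tasted(G4,D4) ✗  (H3,D4,G5)→tasted(G5,D4) ✓  (H3,D5,G4)→tasted(G4,D5) ✓
Counterexamples (restrictor triples failing the scope): 4.

4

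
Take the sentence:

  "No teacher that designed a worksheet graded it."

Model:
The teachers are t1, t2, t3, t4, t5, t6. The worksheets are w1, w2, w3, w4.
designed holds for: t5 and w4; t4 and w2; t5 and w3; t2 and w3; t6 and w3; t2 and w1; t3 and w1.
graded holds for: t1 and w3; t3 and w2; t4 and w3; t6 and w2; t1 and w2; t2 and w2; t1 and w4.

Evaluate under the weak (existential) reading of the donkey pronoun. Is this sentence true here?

True

"it" takes "a worksheet" as antecedent — a donkey pronoun bound across the clause boundary.
Truth condition: for no (t,w) with designed(t,w) does graded(t,w) hold.
Restrictor pairs — does the scope hold? (t2,w1):fails  (t2,w3):fails  (t3,w1):fails  (t4,w2):fails  (t5,w3):fails  (t5,w4):fails  (t6,w3):fails
Scope holds for no restrictor pair, so the sentence is true.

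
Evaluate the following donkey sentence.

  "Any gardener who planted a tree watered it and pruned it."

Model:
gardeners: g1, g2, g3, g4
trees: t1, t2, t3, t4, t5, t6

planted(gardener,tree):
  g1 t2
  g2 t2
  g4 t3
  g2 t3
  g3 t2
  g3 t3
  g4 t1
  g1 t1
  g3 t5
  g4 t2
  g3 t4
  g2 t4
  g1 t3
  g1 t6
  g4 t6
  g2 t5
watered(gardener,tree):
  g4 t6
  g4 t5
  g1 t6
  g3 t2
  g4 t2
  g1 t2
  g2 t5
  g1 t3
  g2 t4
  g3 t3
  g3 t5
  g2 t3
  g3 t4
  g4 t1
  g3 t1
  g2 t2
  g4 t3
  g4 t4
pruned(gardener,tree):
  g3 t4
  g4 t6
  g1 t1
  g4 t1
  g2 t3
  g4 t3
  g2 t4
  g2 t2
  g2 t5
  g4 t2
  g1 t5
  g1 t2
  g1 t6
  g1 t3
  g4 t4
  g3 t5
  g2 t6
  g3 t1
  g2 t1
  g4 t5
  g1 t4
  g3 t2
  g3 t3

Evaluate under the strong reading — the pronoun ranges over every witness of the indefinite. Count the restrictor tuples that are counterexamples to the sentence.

1

"it" takes "a tree" as antecedent — a donkey pronoun bound across the clause boundary.
Strong reading: for every (g,t) with planted(g,t), watered(g,t) ∧ pruned(g,t).
Restrictor pairs: (g1,t1) ✗  (g1,t2) ✓  (g1,t3) ✓  (g1,t6) ✓  (g2,t2) ✓  (g2,t3) ✓  (g2,t4) ✓  (g2,t5) ✓  (g3,t2) ✓  (g3,t3) ✓  (g3,t4) ✓  (g3,t5) ✓  (g4,t1) ✓  (g4,t2) ✓  (g4,t3) ✓  (g4,t6) ✓
Counterexamples (restrictor pairs failing the scope): 1.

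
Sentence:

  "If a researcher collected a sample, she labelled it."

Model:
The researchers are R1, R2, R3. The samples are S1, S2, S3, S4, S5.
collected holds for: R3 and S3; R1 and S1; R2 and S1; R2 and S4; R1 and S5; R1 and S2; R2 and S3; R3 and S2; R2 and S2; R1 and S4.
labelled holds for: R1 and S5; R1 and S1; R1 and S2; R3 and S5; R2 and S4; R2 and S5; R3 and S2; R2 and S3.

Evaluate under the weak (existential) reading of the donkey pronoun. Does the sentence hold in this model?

"it" takes "a sample" as antecedent — a donkey pronoun bound across the clause boundary.
Weak reading: every researcher r with some collected-sample has at least one collected-sample s such that labelled(r,s).
Per researcher: R1:✓  R2:✓  R3:✓
Every researcher in the restrictor has a witness.

True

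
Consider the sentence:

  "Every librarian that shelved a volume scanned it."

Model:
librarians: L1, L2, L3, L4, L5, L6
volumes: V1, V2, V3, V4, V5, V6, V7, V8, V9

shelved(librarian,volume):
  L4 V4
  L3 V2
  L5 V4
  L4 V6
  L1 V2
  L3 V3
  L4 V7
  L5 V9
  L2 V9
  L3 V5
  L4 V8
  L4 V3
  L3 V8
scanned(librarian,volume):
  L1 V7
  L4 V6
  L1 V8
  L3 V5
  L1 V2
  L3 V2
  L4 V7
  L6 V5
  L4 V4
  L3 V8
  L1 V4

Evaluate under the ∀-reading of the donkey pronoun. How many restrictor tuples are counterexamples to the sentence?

"it" takes "a volume" as antecedent — a donkey pronoun bound across the clause boundary.
Strong reading: for every (l,v) with shelved(l,v), scanned(l,v).
Restrictor pairs: (L1,V2) ✓  (L2,V9) ✗  (L3,V2) ✓  (L3,V3) ✗  (L3,V5) ✓  (L3,V8) ✓  (L4,V3) ✗  (L4,V4) ✓  (L4,V6) ✓  (L4,V7) ✓  (L4,V8) ✗  (L5,V4) ✗  (L5,V9) ✗
Counterexamples (restrictor pairs failing the scope): 6.

6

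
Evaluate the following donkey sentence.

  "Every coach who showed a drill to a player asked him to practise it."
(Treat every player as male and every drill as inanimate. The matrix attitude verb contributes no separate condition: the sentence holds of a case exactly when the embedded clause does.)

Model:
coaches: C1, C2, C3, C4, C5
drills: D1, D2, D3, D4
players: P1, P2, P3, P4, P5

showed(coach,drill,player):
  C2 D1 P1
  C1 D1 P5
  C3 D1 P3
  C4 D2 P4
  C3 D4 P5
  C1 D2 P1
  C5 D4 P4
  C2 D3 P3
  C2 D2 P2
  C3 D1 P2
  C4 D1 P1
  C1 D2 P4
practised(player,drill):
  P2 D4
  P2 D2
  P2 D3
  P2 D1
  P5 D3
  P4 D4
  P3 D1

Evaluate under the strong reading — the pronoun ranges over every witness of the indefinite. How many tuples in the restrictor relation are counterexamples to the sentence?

8

"him" takes "a player" as antecedent and "it" takes "a drill"; both are donkey pronouns co-varying with the restrictor.
Strong reading: for every (c,d,p) with showed(c,d,p), practised(p,d).
Restrictor triples: (C1,D1,P5)→practised(P5,D1) ✗  (C1,D2,P1)→practised(P1,D2) ✗  (C1,D2,P4)→practised(P4,D2) ✗  (C2,D1,P1)→practised(P1,D1) ✗  (C2,D2,P2)→practised(P2,D2) ✓  (C2,D3,P3)→practised(P3,D3) ✗  (C3,D1,P2)→practised(P2,D1) ✓  (C3,D1,P3)→practised(P3,D1) ✓  (C3,D4,P5)→practised(P5,D4) ✗  (C4,D1,P1)→practised(P1,D1) ✗  (C4,D2,P4)→practised(P4,D2) ✗  (C5,D4,P4)→practised(P4,D4) ✓
Counterexamples (restrictor triples failing the scope): 8.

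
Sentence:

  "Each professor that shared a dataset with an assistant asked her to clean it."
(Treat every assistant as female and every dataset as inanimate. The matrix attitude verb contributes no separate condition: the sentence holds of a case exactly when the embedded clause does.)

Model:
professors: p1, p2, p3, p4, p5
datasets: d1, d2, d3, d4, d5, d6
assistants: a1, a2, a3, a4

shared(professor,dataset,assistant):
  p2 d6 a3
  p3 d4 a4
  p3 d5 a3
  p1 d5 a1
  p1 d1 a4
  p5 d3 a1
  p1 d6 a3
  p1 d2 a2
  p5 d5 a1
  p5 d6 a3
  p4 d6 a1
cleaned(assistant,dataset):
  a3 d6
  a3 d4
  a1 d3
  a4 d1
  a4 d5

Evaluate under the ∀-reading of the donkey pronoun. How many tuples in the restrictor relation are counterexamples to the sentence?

"her" takes "an assistant" as antecedent and "it" takes "a dataset"; both are donkey pronouns co-varying with the restrictor.
Strong reading: for every (p,d,a) with shared(p,d,a), cleaned(a,d).
Restrictor triples: (p1,d1,a4)→cleaned(a4,d1) ✓  (p1,d2,a2)→cleaned(a2,d2) ✗  (p1,d5,a1)→cleaned(a1,d5) ✗  (p1,d6,a3)→cleaned(a3,d6) ✓  (p2,d6,a3)→cleaned(a3,d6) ✓  (p3,d4,a4)→cleaned(a4,d4) ✗  (p3,d5,a3)→cleaned(a3,d5) ✗  (p4,d6,a1)→cleaned(a1,d6) ✗  (p5,d3,a1)→cleaned(a1,d3) ✓  (p5,d5,a1)→cleaned(a1,d5) ✗  (p5,d6,a3)→cleaned(a3,d6) ✓
Counterexamples (restrictor triples failing the scope): 6.

6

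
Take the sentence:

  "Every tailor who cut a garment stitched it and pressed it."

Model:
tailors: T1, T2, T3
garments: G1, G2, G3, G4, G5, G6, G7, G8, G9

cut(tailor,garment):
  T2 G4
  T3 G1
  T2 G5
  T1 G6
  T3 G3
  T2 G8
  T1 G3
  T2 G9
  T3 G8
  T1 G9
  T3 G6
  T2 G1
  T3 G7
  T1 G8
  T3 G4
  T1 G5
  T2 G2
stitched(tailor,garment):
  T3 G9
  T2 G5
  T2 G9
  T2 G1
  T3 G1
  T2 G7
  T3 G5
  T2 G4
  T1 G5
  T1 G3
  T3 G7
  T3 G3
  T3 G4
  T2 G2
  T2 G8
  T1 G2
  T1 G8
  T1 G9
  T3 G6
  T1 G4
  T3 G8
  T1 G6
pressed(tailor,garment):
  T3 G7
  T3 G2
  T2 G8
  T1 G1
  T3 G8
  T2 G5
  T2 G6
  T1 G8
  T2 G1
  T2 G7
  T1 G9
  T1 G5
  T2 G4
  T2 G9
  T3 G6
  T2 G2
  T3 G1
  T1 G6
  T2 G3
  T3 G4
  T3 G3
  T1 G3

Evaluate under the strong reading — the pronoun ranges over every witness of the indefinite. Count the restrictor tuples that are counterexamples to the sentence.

0

"it" takes "a garment" as antecedent — a donkey pronoun bound across the clause boundary.
Strong reading: for every (t,g) with cut(t,g), stitched(t,g) ∧ pressed(t,g).
Restrictor pairs: (T1,G3) ✓  (T1,G5) ✓  (T1,G6) ✓  (T1,G8) ✓  (T1,G9) ✓  (T2,G1) ✓  (T2,G2) ✓  (T2,G4) ✓  (T2,G5) ✓  (T2,G8) ✓  (T2,G9) ✓  (T3,G1) ✓  (T3,G3) ✓  (T3,G4) ✓  (T3,G6) ✓  (T3,G7) ✓  (T3,G8) ✓
Counterexamples (restrictor pairs failing the scope): 0.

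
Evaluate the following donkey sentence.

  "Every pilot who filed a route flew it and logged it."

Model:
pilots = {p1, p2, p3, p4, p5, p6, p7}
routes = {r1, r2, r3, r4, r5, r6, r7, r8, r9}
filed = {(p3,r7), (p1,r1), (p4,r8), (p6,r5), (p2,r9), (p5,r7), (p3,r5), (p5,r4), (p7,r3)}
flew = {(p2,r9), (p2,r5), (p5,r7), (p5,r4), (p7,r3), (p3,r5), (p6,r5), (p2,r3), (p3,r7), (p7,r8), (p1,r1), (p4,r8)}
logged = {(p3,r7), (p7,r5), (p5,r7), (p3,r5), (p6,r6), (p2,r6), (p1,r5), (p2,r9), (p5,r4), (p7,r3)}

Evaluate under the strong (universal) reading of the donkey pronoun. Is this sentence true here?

"it" takes "a route" as antecedent — a donkey pronoun bound across the clause boundary.
Strong reading: for every (p,r) with filed(p,r), flew(p,r) ∧ logged(p,r).
Restrictor pairs: (p1,r1) ✗  (p2,r9) ✓  (p3,r5) ✓  (p3,r7) ✓  (p4,r8) ✗  (p5,r4) ✓  (p5,r7) ✓  (p6,r5) ✗  (p7,r3) ✓
Counterexample: (p1,r1) is in filed but fails the scope.

False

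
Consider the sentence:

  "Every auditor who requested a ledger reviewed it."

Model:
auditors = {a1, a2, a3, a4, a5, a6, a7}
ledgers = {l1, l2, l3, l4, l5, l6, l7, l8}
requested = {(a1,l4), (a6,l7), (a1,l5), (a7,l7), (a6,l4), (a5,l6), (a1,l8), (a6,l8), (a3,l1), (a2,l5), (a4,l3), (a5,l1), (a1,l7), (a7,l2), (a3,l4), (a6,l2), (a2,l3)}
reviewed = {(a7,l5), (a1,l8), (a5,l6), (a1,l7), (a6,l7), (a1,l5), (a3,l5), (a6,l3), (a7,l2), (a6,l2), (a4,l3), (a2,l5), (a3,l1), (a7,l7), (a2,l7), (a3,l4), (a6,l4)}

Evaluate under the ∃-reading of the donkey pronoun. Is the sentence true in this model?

"it" takes "a ledger" as antecedent — a donkey pronoun bound across the clause boundary.
Weak reading: every auditor a with some requested-ledger has at least one requested-ledger l such that reviewed(a,l).
Per auditor: a1:✓  a2:✓  a3:✓  a4:✓  a5:✓  a6:✓  a7:✓
Every auditor in the restrictor has a witness.

True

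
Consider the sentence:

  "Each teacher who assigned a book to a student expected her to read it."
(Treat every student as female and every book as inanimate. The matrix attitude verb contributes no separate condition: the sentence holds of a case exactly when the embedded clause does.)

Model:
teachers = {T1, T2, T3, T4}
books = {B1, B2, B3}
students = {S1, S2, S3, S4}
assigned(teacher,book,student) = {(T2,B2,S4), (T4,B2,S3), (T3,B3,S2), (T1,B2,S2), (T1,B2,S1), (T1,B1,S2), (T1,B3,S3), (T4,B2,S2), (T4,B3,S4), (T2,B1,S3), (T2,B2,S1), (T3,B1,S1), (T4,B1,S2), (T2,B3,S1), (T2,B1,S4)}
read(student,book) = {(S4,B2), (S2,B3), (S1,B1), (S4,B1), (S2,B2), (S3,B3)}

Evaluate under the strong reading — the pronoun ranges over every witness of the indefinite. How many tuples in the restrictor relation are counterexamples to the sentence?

8

"her" takes "a student" as antecedent and "it" takes "a book"; both are donkey pronouns co-varying with the restrictor.
Strong reading: for every (t,b,s) with assigned(t,b,s), read(s,b).
Restrictor triples: (T1,B1,S2)→read(S2,B1) ✗  (T1,B2,S1)→read(S1,B2) ✗  (T1,B2,S2)→read(S2,B2) ✓  (T1,B3,S3)→read(S3,B3) ✓  (T2,B1,S3)→read(S3,B1) ✗  (T2,B1,S4)→read(S4,B1) ✓  (T2,B2,S1)→read(S1,B2) ✗  (T2,B2,S4)→read(S4,B2) ✓  (T2,B3,S1)→read(S1,B3) ✗  (T3,B1,S1)→read(S1,B1) ✓  (T3,B3,S2)→read(S2,B3) ✓  (T4,B1,S2)→read(S2,B1) ✗  (T4,B2,S2)→read(S2,B2) ✓  (T4,B2,S3)→read(S3,B2) ✗  (T4,B3,S4)→read(S4,B3) ✗
Counterexamples (restrictor triples failing the scope): 8.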